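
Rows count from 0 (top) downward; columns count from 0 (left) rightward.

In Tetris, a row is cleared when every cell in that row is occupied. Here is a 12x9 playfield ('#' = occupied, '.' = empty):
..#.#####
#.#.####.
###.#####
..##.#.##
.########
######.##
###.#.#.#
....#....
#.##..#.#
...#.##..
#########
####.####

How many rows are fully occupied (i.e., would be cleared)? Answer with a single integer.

Answer: 1

Derivation:
Check each row:
  row 0: 3 empty cells -> not full
  row 1: 3 empty cells -> not full
  row 2: 1 empty cell -> not full
  row 3: 4 empty cells -> not full
  row 4: 1 empty cell -> not full
  row 5: 1 empty cell -> not full
  row 6: 3 empty cells -> not full
  row 7: 8 empty cells -> not full
  row 8: 4 empty cells -> not full
  row 9: 6 empty cells -> not full
  row 10: 0 empty cells -> FULL (clear)
  row 11: 1 empty cell -> not full
Total rows cleared: 1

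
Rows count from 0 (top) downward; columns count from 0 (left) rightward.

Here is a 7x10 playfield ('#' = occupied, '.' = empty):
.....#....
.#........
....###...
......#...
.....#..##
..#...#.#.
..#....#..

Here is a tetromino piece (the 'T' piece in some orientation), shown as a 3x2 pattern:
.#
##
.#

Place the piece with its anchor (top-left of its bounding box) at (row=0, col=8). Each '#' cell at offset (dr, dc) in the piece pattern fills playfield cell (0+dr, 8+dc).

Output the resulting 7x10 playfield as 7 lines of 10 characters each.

Answer: .....#...#
.#......##
....###..#
......#...
.....#..##
..#...#.#.
..#....#..

Derivation:
Fill (0+0,8+1) = (0,9)
Fill (0+1,8+0) = (1,8)
Fill (0+1,8+1) = (1,9)
Fill (0+2,8+1) = (2,9)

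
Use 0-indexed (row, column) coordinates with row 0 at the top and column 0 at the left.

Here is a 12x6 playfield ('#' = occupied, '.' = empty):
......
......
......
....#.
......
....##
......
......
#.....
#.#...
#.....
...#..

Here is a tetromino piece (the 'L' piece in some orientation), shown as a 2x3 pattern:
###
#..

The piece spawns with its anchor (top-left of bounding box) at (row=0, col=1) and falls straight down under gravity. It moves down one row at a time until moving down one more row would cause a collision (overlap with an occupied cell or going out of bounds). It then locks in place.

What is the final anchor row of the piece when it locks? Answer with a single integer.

Answer: 8

Derivation:
Spawn at (row=0, col=1). Try each row:
  row 0: fits
  row 1: fits
  row 2: fits
  row 3: fits
  row 4: fits
  row 5: fits
  row 6: fits
  row 7: fits
  row 8: fits
  row 9: blocked -> lock at row 8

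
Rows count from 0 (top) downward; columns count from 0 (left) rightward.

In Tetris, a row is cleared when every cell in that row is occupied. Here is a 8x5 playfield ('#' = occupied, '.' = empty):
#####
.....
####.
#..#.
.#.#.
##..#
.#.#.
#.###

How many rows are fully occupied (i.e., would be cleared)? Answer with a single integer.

Check each row:
  row 0: 0 empty cells -> FULL (clear)
  row 1: 5 empty cells -> not full
  row 2: 1 empty cell -> not full
  row 3: 3 empty cells -> not full
  row 4: 3 empty cells -> not full
  row 5: 2 empty cells -> not full
  row 6: 3 empty cells -> not full
  row 7: 1 empty cell -> not full
Total rows cleared: 1

Answer: 1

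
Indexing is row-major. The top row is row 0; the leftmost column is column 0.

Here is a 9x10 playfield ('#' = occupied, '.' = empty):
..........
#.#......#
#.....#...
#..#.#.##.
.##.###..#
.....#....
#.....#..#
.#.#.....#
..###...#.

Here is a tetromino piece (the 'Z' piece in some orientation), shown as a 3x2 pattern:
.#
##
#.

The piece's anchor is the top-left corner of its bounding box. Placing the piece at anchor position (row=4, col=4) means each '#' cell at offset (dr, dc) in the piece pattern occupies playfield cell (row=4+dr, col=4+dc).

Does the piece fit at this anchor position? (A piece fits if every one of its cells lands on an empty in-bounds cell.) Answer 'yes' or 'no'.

Answer: no

Derivation:
Check each piece cell at anchor (4, 4):
  offset (0,1) -> (4,5): occupied ('#') -> FAIL
  offset (1,0) -> (5,4): empty -> OK
  offset (1,1) -> (5,5): occupied ('#') -> FAIL
  offset (2,0) -> (6,4): empty -> OK
All cells valid: no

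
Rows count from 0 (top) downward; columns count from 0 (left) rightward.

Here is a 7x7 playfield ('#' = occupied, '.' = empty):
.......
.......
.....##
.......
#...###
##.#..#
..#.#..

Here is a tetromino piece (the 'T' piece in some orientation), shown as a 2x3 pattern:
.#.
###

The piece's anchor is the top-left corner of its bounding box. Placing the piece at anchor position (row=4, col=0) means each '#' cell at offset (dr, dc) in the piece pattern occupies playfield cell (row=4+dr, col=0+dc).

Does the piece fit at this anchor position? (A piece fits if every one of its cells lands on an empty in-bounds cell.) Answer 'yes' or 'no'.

Check each piece cell at anchor (4, 0):
  offset (0,1) -> (4,1): empty -> OK
  offset (1,0) -> (5,0): occupied ('#') -> FAIL
  offset (1,1) -> (5,1): occupied ('#') -> FAIL
  offset (1,2) -> (5,2): empty -> OK
All cells valid: no

Answer: no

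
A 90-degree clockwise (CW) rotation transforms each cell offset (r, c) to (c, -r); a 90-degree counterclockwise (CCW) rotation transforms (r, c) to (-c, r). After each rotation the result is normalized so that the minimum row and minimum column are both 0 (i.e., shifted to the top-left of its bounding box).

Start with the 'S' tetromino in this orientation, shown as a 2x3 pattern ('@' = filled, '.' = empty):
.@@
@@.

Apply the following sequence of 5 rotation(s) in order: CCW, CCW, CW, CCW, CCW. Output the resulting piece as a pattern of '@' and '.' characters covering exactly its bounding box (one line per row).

Start:
.@@
@@.
After rotation 1 (CCW):
@.
@@
.@
After rotation 2 (CCW):
.@@
@@.
After rotation 3 (CW):
@.
@@
.@
After rotation 4 (CCW):
.@@
@@.
After rotation 5 (CCW):
@.
@@
.@

Answer: @.
@@
.@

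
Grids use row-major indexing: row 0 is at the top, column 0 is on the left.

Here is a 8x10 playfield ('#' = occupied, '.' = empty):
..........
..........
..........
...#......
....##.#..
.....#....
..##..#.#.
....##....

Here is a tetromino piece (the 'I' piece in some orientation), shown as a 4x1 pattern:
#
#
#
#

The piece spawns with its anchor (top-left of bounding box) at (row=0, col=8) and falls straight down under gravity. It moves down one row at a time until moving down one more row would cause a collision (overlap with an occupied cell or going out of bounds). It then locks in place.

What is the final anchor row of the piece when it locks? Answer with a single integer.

Answer: 2

Derivation:
Spawn at (row=0, col=8). Try each row:
  row 0: fits
  row 1: fits
  row 2: fits
  row 3: blocked -> lock at row 2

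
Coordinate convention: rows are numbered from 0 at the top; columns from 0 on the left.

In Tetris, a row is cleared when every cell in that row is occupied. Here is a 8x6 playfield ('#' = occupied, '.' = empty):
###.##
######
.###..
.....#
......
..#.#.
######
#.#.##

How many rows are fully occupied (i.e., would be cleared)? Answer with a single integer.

Check each row:
  row 0: 1 empty cell -> not full
  row 1: 0 empty cells -> FULL (clear)
  row 2: 3 empty cells -> not full
  row 3: 5 empty cells -> not full
  row 4: 6 empty cells -> not full
  row 5: 4 empty cells -> not full
  row 6: 0 empty cells -> FULL (clear)
  row 7: 2 empty cells -> not full
Total rows cleared: 2

Answer: 2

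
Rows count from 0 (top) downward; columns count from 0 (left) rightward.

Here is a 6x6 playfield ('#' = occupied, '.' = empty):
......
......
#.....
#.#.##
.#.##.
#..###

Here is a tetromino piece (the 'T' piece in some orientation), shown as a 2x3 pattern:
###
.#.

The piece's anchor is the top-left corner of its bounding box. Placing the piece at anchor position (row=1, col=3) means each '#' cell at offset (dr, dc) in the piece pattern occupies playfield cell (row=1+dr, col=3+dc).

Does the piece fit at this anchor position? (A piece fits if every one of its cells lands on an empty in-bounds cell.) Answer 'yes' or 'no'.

Answer: yes

Derivation:
Check each piece cell at anchor (1, 3):
  offset (0,0) -> (1,3): empty -> OK
  offset (0,1) -> (1,4): empty -> OK
  offset (0,2) -> (1,5): empty -> OK
  offset (1,1) -> (2,4): empty -> OK
All cells valid: yes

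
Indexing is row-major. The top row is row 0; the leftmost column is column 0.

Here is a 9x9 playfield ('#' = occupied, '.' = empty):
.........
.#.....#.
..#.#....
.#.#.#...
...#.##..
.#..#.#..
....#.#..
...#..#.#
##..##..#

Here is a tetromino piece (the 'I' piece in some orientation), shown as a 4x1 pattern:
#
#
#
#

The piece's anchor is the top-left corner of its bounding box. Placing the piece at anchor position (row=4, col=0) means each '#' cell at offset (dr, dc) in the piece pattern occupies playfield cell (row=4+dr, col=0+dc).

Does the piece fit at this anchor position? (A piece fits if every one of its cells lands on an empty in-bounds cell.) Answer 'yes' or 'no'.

Check each piece cell at anchor (4, 0):
  offset (0,0) -> (4,0): empty -> OK
  offset (1,0) -> (5,0): empty -> OK
  offset (2,0) -> (6,0): empty -> OK
  offset (3,0) -> (7,0): empty -> OK
All cells valid: yes

Answer: yes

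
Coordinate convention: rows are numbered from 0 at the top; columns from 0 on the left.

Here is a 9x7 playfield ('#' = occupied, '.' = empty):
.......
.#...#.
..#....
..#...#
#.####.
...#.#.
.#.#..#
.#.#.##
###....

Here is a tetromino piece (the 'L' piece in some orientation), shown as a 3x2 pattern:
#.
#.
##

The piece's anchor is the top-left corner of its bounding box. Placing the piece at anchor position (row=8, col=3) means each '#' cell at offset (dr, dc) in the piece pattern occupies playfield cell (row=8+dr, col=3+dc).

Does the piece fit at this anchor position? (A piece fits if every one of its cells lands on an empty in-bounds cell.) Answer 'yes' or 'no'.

Check each piece cell at anchor (8, 3):
  offset (0,0) -> (8,3): empty -> OK
  offset (1,0) -> (9,3): out of bounds -> FAIL
  offset (2,0) -> (10,3): out of bounds -> FAIL
  offset (2,1) -> (10,4): out of bounds -> FAIL
All cells valid: no

Answer: no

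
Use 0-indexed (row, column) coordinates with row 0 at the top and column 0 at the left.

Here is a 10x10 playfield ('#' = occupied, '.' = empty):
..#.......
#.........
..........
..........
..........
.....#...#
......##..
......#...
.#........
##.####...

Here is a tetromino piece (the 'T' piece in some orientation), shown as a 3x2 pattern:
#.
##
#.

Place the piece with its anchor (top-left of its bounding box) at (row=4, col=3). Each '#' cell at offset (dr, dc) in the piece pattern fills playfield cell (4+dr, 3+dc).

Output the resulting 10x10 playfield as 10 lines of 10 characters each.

Fill (4+0,3+0) = (4,3)
Fill (4+1,3+0) = (5,3)
Fill (4+1,3+1) = (5,4)
Fill (4+2,3+0) = (6,3)

Answer: ..#.......
#.........
..........
..........
...#......
...###...#
...#..##..
......#...
.#........
##.####...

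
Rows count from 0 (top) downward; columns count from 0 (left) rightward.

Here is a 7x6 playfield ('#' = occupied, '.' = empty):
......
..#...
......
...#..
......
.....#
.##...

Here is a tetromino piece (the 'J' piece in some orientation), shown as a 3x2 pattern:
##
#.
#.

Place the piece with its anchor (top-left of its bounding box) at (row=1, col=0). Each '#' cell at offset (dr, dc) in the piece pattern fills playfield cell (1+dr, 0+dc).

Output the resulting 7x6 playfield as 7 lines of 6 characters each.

Answer: ......
###...
#.....
#..#..
......
.....#
.##...

Derivation:
Fill (1+0,0+0) = (1,0)
Fill (1+0,0+1) = (1,1)
Fill (1+1,0+0) = (2,0)
Fill (1+2,0+0) = (3,0)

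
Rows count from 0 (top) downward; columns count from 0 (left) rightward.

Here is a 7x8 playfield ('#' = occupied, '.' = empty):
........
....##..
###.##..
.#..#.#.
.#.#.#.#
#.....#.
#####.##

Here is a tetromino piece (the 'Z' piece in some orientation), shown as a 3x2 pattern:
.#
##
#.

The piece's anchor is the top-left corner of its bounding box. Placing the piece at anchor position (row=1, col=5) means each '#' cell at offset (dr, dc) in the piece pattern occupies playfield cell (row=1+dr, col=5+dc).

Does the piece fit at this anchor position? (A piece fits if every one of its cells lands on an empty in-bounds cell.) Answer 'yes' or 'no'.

Answer: no

Derivation:
Check each piece cell at anchor (1, 5):
  offset (0,1) -> (1,6): empty -> OK
  offset (1,0) -> (2,5): occupied ('#') -> FAIL
  offset (1,1) -> (2,6): empty -> OK
  offset (2,0) -> (3,5): empty -> OK
All cells valid: no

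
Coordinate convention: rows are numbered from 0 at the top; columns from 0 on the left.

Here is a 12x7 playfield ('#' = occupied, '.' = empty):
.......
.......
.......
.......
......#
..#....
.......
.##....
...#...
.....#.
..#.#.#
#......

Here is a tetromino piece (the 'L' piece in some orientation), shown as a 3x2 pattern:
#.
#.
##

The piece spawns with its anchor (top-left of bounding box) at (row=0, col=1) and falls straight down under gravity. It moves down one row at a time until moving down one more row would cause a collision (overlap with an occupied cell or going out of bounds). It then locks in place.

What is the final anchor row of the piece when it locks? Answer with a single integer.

Spawn at (row=0, col=1). Try each row:
  row 0: fits
  row 1: fits
  row 2: fits
  row 3: blocked -> lock at row 2

Answer: 2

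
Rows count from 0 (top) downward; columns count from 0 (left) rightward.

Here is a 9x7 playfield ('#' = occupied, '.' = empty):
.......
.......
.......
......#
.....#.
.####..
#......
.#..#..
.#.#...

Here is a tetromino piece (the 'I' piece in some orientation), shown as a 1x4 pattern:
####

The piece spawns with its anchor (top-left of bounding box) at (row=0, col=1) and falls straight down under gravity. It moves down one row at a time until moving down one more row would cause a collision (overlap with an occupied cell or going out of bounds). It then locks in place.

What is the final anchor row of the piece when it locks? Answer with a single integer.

Answer: 4

Derivation:
Spawn at (row=0, col=1). Try each row:
  row 0: fits
  row 1: fits
  row 2: fits
  row 3: fits
  row 4: fits
  row 5: blocked -> lock at row 4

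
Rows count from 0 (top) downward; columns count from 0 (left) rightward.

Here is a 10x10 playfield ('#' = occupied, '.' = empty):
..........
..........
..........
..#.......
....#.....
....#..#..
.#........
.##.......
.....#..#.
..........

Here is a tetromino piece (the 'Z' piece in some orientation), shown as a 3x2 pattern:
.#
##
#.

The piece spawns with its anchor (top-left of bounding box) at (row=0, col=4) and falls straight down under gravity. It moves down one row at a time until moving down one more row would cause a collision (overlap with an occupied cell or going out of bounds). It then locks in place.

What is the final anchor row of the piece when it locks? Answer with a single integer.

Answer: 1

Derivation:
Spawn at (row=0, col=4). Try each row:
  row 0: fits
  row 1: fits
  row 2: blocked -> lock at row 1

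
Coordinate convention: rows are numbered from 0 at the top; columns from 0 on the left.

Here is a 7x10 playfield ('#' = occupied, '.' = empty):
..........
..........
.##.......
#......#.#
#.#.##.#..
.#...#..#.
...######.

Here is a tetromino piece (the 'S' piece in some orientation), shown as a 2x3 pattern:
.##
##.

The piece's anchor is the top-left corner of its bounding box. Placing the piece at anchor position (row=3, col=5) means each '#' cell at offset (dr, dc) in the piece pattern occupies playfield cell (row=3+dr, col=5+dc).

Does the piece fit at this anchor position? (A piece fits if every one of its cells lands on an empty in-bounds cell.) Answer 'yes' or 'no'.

Check each piece cell at anchor (3, 5):
  offset (0,1) -> (3,6): empty -> OK
  offset (0,2) -> (3,7): occupied ('#') -> FAIL
  offset (1,0) -> (4,5): occupied ('#') -> FAIL
  offset (1,1) -> (4,6): empty -> OK
All cells valid: no

Answer: no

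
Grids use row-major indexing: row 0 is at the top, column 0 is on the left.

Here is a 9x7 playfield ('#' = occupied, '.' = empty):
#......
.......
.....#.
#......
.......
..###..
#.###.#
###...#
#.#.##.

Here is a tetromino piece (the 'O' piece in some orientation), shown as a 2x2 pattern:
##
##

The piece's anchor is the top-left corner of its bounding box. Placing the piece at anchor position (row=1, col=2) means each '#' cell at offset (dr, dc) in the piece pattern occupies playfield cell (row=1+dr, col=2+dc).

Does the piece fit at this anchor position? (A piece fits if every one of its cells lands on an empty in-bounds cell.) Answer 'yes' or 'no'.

Answer: yes

Derivation:
Check each piece cell at anchor (1, 2):
  offset (0,0) -> (1,2): empty -> OK
  offset (0,1) -> (1,3): empty -> OK
  offset (1,0) -> (2,2): empty -> OK
  offset (1,1) -> (2,3): empty -> OK
All cells valid: yes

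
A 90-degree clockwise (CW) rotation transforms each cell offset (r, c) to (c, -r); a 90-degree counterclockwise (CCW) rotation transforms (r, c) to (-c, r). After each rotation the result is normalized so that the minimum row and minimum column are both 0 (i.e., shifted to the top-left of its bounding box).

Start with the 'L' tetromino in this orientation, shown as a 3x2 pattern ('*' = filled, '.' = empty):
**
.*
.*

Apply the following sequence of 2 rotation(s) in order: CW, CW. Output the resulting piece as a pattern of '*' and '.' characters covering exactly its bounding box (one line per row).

Start:
**
.*
.*
After rotation 1 (CW):
..*
***
After rotation 2 (CW):
*.
*.
**

Answer: *.
*.
**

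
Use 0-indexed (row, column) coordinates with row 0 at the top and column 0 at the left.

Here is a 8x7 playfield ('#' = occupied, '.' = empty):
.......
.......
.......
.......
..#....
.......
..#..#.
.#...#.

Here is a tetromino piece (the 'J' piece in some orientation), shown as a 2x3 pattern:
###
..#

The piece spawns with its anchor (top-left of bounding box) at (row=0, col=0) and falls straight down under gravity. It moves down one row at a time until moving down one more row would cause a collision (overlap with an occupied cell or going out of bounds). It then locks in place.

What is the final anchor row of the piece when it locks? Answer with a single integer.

Spawn at (row=0, col=0). Try each row:
  row 0: fits
  row 1: fits
  row 2: fits
  row 3: blocked -> lock at row 2

Answer: 2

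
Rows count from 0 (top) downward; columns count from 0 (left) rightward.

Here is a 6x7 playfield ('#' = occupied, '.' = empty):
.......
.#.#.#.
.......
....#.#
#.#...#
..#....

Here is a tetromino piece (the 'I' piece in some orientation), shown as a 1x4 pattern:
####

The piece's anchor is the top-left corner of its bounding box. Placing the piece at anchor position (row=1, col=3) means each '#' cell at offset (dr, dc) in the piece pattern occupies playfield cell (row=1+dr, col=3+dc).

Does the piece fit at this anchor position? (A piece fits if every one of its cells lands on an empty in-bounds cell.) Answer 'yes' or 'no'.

Answer: no

Derivation:
Check each piece cell at anchor (1, 3):
  offset (0,0) -> (1,3): occupied ('#') -> FAIL
  offset (0,1) -> (1,4): empty -> OK
  offset (0,2) -> (1,5): occupied ('#') -> FAIL
  offset (0,3) -> (1,6): empty -> OK
All cells valid: no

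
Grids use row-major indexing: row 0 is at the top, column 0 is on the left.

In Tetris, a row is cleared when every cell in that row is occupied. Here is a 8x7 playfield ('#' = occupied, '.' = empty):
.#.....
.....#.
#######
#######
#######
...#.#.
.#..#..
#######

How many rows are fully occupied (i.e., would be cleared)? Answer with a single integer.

Check each row:
  row 0: 6 empty cells -> not full
  row 1: 6 empty cells -> not full
  row 2: 0 empty cells -> FULL (clear)
  row 3: 0 empty cells -> FULL (clear)
  row 4: 0 empty cells -> FULL (clear)
  row 5: 5 empty cells -> not full
  row 6: 5 empty cells -> not full
  row 7: 0 empty cells -> FULL (clear)
Total rows cleared: 4

Answer: 4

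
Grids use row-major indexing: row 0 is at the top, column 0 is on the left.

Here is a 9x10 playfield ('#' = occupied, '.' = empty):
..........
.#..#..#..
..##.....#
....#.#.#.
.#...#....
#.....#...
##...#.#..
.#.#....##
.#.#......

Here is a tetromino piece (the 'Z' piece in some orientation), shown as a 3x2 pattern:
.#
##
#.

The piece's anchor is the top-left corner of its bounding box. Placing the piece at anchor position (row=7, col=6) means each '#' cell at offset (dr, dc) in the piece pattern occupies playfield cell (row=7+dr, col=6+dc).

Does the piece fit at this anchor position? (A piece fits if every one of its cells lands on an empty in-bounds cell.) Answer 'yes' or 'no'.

Answer: no

Derivation:
Check each piece cell at anchor (7, 6):
  offset (0,1) -> (7,7): empty -> OK
  offset (1,0) -> (8,6): empty -> OK
  offset (1,1) -> (8,7): empty -> OK
  offset (2,0) -> (9,6): out of bounds -> FAIL
All cells valid: no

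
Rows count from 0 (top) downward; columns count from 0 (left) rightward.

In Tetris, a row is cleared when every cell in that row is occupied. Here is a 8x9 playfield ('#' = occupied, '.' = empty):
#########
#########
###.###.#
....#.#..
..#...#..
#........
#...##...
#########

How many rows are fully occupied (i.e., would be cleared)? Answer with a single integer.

Answer: 3

Derivation:
Check each row:
  row 0: 0 empty cells -> FULL (clear)
  row 1: 0 empty cells -> FULL (clear)
  row 2: 2 empty cells -> not full
  row 3: 7 empty cells -> not full
  row 4: 7 empty cells -> not full
  row 5: 8 empty cells -> not full
  row 6: 6 empty cells -> not full
  row 7: 0 empty cells -> FULL (clear)
Total rows cleared: 3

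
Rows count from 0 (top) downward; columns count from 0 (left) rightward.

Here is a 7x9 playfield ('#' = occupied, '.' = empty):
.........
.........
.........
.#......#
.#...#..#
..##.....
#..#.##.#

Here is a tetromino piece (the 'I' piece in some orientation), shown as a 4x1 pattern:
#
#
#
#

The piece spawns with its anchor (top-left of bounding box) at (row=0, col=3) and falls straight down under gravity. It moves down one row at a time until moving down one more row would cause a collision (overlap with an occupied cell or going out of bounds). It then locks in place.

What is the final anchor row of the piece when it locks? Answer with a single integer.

Spawn at (row=0, col=3). Try each row:
  row 0: fits
  row 1: fits
  row 2: blocked -> lock at row 1

Answer: 1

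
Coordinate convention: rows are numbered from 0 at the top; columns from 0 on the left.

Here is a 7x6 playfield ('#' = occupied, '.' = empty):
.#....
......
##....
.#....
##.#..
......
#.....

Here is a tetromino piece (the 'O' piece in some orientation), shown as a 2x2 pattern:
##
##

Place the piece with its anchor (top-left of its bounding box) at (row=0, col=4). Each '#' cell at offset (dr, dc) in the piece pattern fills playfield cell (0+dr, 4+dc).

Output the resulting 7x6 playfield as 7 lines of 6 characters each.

Answer: .#..##
....##
##....
.#....
##.#..
......
#.....

Derivation:
Fill (0+0,4+0) = (0,4)
Fill (0+0,4+1) = (0,5)
Fill (0+1,4+0) = (1,4)
Fill (0+1,4+1) = (1,5)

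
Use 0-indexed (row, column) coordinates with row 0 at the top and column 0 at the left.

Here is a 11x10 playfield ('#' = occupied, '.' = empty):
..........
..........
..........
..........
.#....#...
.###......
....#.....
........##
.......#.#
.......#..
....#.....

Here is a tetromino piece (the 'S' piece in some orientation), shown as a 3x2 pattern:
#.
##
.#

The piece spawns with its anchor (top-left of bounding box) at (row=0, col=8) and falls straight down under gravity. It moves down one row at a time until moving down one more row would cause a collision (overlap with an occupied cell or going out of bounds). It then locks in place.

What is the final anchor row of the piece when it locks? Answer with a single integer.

Spawn at (row=0, col=8). Try each row:
  row 0: fits
  row 1: fits
  row 2: fits
  row 3: fits
  row 4: fits
  row 5: blocked -> lock at row 4

Answer: 4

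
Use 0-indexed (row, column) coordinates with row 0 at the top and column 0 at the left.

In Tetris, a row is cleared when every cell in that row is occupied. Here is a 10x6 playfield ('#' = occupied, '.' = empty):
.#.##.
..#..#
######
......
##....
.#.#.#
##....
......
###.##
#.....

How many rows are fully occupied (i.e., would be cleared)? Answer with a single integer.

Check each row:
  row 0: 3 empty cells -> not full
  row 1: 4 empty cells -> not full
  row 2: 0 empty cells -> FULL (clear)
  row 3: 6 empty cells -> not full
  row 4: 4 empty cells -> not full
  row 5: 3 empty cells -> not full
  row 6: 4 empty cells -> not full
  row 7: 6 empty cells -> not full
  row 8: 1 empty cell -> not full
  row 9: 5 empty cells -> not full
Total rows cleared: 1

Answer: 1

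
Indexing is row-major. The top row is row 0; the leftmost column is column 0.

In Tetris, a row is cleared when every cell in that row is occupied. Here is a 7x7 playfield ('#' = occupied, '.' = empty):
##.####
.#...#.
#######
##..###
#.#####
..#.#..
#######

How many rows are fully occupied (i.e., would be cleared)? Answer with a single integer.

Check each row:
  row 0: 1 empty cell -> not full
  row 1: 5 empty cells -> not full
  row 2: 0 empty cells -> FULL (clear)
  row 3: 2 empty cells -> not full
  row 4: 1 empty cell -> not full
  row 5: 5 empty cells -> not full
  row 6: 0 empty cells -> FULL (clear)
Total rows cleared: 2

Answer: 2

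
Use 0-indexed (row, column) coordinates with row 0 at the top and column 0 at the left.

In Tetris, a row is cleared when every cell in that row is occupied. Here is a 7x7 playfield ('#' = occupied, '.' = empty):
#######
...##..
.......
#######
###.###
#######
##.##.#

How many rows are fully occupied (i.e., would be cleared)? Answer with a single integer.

Check each row:
  row 0: 0 empty cells -> FULL (clear)
  row 1: 5 empty cells -> not full
  row 2: 7 empty cells -> not full
  row 3: 0 empty cells -> FULL (clear)
  row 4: 1 empty cell -> not full
  row 5: 0 empty cells -> FULL (clear)
  row 6: 2 empty cells -> not full
Total rows cleared: 3

Answer: 3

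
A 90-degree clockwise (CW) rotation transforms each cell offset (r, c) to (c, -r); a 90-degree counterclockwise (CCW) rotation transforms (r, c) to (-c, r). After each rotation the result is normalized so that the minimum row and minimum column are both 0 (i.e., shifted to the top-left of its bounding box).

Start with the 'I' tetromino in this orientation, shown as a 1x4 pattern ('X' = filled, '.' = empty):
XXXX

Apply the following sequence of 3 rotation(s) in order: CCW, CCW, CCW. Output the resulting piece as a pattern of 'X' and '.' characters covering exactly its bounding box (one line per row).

Answer: X
X
X
X

Derivation:
Start:
XXXX
After rotation 1 (CCW):
X
X
X
X
After rotation 2 (CCW):
XXXX
After rotation 3 (CCW):
X
X
X
X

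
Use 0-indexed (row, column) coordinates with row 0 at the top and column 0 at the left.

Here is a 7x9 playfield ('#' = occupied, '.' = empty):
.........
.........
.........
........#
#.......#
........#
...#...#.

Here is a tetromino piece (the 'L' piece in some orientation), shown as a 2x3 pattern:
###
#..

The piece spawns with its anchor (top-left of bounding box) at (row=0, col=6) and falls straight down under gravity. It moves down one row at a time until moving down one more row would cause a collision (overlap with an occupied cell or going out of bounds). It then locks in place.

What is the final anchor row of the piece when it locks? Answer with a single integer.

Answer: 2

Derivation:
Spawn at (row=0, col=6). Try each row:
  row 0: fits
  row 1: fits
  row 2: fits
  row 3: blocked -> lock at row 2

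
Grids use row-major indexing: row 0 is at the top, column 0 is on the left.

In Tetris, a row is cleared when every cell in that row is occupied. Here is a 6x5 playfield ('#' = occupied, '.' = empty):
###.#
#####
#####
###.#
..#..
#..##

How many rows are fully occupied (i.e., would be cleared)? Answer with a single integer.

Check each row:
  row 0: 1 empty cell -> not full
  row 1: 0 empty cells -> FULL (clear)
  row 2: 0 empty cells -> FULL (clear)
  row 3: 1 empty cell -> not full
  row 4: 4 empty cells -> not full
  row 5: 2 empty cells -> not full
Total rows cleared: 2

Answer: 2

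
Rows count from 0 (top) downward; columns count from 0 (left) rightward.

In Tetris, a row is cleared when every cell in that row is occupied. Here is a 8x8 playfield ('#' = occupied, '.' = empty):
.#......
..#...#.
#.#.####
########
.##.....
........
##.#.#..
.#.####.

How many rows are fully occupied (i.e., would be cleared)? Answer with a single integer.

Answer: 1

Derivation:
Check each row:
  row 0: 7 empty cells -> not full
  row 1: 6 empty cells -> not full
  row 2: 2 empty cells -> not full
  row 3: 0 empty cells -> FULL (clear)
  row 4: 6 empty cells -> not full
  row 5: 8 empty cells -> not full
  row 6: 4 empty cells -> not full
  row 7: 3 empty cells -> not full
Total rows cleared: 1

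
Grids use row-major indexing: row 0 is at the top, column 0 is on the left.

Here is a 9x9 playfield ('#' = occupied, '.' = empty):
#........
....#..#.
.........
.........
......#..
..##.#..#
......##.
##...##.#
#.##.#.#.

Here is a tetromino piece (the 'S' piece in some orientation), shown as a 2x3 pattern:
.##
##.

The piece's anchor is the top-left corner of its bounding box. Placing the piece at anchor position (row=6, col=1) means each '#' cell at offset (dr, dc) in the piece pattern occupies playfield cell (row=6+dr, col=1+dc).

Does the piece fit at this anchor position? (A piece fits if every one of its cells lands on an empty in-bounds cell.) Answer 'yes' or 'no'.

Check each piece cell at anchor (6, 1):
  offset (0,1) -> (6,2): empty -> OK
  offset (0,2) -> (6,3): empty -> OK
  offset (1,0) -> (7,1): occupied ('#') -> FAIL
  offset (1,1) -> (7,2): empty -> OK
All cells valid: no

Answer: no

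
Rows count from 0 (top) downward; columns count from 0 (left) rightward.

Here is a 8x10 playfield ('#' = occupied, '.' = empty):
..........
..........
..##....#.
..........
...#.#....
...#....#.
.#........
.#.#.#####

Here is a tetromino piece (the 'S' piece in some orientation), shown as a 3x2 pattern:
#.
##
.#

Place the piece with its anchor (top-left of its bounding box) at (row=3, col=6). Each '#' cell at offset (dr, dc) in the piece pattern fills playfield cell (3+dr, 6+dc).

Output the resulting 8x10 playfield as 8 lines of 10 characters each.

Fill (3+0,6+0) = (3,6)
Fill (3+1,6+0) = (4,6)
Fill (3+1,6+1) = (4,7)
Fill (3+2,6+1) = (5,7)

Answer: ..........
..........
..##....#.
......#...
...#.###..
...#...##.
.#........
.#.#.#####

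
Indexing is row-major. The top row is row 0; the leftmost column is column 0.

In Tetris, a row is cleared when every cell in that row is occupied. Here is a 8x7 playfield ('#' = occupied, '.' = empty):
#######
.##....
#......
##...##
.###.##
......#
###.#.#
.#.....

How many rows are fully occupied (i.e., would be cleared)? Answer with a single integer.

Check each row:
  row 0: 0 empty cells -> FULL (clear)
  row 1: 5 empty cells -> not full
  row 2: 6 empty cells -> not full
  row 3: 3 empty cells -> not full
  row 4: 2 empty cells -> not full
  row 5: 6 empty cells -> not full
  row 6: 2 empty cells -> not full
  row 7: 6 empty cells -> not full
Total rows cleared: 1

Answer: 1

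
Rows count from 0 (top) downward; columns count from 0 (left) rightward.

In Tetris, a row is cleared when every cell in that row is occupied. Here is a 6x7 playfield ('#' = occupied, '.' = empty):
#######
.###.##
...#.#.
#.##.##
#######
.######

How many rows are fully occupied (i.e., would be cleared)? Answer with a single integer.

Check each row:
  row 0: 0 empty cells -> FULL (clear)
  row 1: 2 empty cells -> not full
  row 2: 5 empty cells -> not full
  row 3: 2 empty cells -> not full
  row 4: 0 empty cells -> FULL (clear)
  row 5: 1 empty cell -> not full
Total rows cleared: 2

Answer: 2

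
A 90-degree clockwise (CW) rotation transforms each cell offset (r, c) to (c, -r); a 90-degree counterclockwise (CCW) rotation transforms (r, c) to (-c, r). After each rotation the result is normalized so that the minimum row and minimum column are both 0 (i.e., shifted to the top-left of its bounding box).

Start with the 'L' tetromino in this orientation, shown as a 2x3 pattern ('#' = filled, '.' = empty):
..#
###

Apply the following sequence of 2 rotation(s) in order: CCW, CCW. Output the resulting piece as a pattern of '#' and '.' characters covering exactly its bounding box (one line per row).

Start:
..#
###
After rotation 1 (CCW):
##
.#
.#
After rotation 2 (CCW):
###
#..

Answer: ###
#..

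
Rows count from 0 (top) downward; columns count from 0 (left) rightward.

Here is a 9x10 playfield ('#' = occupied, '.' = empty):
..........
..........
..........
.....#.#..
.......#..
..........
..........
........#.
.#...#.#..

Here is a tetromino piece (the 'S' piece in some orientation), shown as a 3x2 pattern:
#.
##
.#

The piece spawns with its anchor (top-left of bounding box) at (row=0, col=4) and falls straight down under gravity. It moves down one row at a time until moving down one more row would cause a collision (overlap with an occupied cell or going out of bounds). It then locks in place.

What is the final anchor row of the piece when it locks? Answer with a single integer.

Answer: 0

Derivation:
Spawn at (row=0, col=4). Try each row:
  row 0: fits
  row 1: blocked -> lock at row 0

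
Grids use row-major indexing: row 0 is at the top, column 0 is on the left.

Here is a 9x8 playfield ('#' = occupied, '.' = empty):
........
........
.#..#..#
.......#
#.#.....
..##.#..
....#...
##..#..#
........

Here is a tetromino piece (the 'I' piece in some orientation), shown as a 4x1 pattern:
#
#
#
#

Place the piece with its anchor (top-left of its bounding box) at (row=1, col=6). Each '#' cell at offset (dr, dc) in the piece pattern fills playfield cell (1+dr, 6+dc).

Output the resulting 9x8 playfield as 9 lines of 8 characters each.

Answer: ........
......#.
.#..#.##
......##
#.#...#.
..##.#..
....#...
##..#..#
........

Derivation:
Fill (1+0,6+0) = (1,6)
Fill (1+1,6+0) = (2,6)
Fill (1+2,6+0) = (3,6)
Fill (1+3,6+0) = (4,6)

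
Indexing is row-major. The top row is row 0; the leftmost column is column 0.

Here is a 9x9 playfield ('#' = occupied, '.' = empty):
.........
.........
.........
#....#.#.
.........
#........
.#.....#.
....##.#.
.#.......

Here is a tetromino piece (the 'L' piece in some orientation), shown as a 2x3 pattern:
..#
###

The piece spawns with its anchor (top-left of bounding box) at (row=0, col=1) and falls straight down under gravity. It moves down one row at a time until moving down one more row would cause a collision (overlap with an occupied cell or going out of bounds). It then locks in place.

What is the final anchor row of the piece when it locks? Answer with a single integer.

Spawn at (row=0, col=1). Try each row:
  row 0: fits
  row 1: fits
  row 2: fits
  row 3: fits
  row 4: fits
  row 5: blocked -> lock at row 4

Answer: 4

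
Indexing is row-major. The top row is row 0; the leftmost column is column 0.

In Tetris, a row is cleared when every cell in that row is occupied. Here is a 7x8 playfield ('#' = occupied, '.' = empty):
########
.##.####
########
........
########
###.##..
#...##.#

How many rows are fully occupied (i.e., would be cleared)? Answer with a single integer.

Answer: 3

Derivation:
Check each row:
  row 0: 0 empty cells -> FULL (clear)
  row 1: 2 empty cells -> not full
  row 2: 0 empty cells -> FULL (clear)
  row 3: 8 empty cells -> not full
  row 4: 0 empty cells -> FULL (clear)
  row 5: 3 empty cells -> not full
  row 6: 4 empty cells -> not full
Total rows cleared: 3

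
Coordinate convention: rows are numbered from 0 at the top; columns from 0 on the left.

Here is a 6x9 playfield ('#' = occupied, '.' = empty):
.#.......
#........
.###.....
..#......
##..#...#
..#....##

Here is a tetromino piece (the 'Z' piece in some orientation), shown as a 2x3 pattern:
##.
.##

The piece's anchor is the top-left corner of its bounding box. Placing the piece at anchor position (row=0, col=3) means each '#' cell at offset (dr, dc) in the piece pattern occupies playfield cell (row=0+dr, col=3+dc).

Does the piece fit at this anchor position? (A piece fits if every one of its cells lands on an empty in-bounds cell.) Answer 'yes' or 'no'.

Answer: yes

Derivation:
Check each piece cell at anchor (0, 3):
  offset (0,0) -> (0,3): empty -> OK
  offset (0,1) -> (0,4): empty -> OK
  offset (1,1) -> (1,4): empty -> OK
  offset (1,2) -> (1,5): empty -> OK
All cells valid: yes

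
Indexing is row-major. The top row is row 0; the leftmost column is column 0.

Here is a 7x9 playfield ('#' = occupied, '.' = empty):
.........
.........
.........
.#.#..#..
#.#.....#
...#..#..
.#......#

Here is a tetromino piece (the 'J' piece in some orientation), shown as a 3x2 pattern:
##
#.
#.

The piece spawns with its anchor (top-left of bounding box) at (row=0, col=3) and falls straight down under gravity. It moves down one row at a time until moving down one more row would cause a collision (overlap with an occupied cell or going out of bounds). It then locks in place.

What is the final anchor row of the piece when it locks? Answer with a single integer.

Answer: 0

Derivation:
Spawn at (row=0, col=3). Try each row:
  row 0: fits
  row 1: blocked -> lock at row 0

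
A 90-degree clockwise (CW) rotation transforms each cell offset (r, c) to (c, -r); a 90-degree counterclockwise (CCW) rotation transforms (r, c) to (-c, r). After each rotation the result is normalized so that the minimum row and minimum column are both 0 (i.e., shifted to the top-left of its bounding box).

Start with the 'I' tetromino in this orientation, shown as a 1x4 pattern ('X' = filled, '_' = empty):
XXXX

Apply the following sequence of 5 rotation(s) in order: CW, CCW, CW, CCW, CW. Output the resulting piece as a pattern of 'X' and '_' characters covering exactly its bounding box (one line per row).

Answer: X
X
X
X

Derivation:
Start:
XXXX
After rotation 1 (CW):
X
X
X
X
After rotation 2 (CCW):
XXXX
After rotation 3 (CW):
X
X
X
X
After rotation 4 (CCW):
XXXX
After rotation 5 (CW):
X
X
X
X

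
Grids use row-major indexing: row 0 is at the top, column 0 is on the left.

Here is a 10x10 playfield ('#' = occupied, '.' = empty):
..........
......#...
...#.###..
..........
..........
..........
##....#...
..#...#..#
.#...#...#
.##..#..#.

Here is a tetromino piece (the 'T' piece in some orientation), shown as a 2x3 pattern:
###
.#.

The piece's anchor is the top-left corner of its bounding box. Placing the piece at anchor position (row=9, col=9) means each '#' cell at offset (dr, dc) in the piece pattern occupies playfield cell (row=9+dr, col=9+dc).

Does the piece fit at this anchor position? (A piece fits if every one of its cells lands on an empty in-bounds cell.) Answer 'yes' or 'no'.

Check each piece cell at anchor (9, 9):
  offset (0,0) -> (9,9): empty -> OK
  offset (0,1) -> (9,10): out of bounds -> FAIL
  offset (0,2) -> (9,11): out of bounds -> FAIL
  offset (1,1) -> (10,10): out of bounds -> FAIL
All cells valid: no

Answer: no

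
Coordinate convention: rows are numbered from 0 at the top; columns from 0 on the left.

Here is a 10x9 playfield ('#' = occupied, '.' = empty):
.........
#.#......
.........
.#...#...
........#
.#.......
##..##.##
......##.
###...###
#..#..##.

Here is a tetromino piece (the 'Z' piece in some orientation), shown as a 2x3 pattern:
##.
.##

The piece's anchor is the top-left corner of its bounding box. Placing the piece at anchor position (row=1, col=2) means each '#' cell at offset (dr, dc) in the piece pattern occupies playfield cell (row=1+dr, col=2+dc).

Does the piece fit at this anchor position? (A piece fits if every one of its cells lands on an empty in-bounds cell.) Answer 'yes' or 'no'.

Check each piece cell at anchor (1, 2):
  offset (0,0) -> (1,2): occupied ('#') -> FAIL
  offset (0,1) -> (1,3): empty -> OK
  offset (1,1) -> (2,3): empty -> OK
  offset (1,2) -> (2,4): empty -> OK
All cells valid: no

Answer: no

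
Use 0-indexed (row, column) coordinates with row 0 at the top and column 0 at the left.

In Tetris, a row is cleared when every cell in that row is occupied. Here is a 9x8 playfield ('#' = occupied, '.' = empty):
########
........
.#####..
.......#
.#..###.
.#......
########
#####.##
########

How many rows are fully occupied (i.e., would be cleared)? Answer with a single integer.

Answer: 3

Derivation:
Check each row:
  row 0: 0 empty cells -> FULL (clear)
  row 1: 8 empty cells -> not full
  row 2: 3 empty cells -> not full
  row 3: 7 empty cells -> not full
  row 4: 4 empty cells -> not full
  row 5: 7 empty cells -> not full
  row 6: 0 empty cells -> FULL (clear)
  row 7: 1 empty cell -> not full
  row 8: 0 empty cells -> FULL (clear)
Total rows cleared: 3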